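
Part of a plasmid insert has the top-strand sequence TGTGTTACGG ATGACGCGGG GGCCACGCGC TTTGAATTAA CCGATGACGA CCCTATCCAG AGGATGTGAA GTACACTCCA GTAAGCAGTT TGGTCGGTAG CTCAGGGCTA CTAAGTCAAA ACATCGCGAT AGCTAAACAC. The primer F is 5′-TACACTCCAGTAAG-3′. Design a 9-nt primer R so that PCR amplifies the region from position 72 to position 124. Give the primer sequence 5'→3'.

The product's 3' end on the top strand is position 124.
The reverse primer anneals to the top strand over positions 116–124, i.e. to TCAAAACAT.
Its sequence written 5'→3' is the reverse complement: ATGTTTTGA.

5'-ATGTTTTGA-3'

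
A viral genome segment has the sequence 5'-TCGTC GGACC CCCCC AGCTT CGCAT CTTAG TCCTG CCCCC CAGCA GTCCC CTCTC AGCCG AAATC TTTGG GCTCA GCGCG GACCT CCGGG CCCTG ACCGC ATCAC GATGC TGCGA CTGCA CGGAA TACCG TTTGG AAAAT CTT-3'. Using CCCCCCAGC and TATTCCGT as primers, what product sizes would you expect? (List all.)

118 bp, 92 bp

The forward primer CCCCCCAGC matches the top strand at positions 10–18, 36–44.
The reverse primer's reverse complement is ACGGAATA, matching at positions 120–127.
Each forward site pairs with the reverse site to give a product ending at position 127: sizes 118, 92 bp.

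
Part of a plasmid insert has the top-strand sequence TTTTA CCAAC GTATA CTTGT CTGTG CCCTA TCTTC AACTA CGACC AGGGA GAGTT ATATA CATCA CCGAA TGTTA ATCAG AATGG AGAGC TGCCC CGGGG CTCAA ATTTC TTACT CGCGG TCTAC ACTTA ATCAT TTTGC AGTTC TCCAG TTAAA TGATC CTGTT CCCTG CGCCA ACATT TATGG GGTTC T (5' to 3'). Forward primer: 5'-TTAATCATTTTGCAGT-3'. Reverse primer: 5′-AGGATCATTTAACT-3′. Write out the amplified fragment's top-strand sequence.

The forward primer matches the template at positions 128–143.
Taking the reverse complement of AGGATCATTTAACT gives AGTTAAATGATCCT, found at positions 149–162 on the template; the primer anneals here to the top strand with its 3' end pointing upstream.
The product is the template from position 128 through 162 (35 bp).

5'-TTAATCATTTTGCAGTTCTCCAGTTAAATGATCCT-3'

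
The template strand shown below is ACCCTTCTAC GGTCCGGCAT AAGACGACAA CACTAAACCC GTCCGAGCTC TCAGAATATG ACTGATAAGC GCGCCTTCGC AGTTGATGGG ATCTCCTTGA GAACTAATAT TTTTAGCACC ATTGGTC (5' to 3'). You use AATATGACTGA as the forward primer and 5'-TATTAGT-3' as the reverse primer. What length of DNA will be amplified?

55 bp

The forward primer matches the template at positions 55–65.
The reverse primer's reverse complement is ACTAATA, which matches the template at positions 103–109.
The product runs from position 55 to position 109, so its length is 109 − 55 + 1 = 55 bp.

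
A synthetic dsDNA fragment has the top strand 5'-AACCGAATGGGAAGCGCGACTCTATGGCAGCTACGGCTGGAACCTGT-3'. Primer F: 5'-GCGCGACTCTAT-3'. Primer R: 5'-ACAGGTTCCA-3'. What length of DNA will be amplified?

Scanning the template, GCGCGACTCTAT occurs at positions 14–25; this primer anneals to the bottom strand there with its 3' end pointing downstream.
The reverse primer's reverse complement is TGGAACCTGT, which matches the template at positions 38–47.
The product runs from position 14 to position 47, so its length is 47 − 14 + 1 = 34 bp.

34 bp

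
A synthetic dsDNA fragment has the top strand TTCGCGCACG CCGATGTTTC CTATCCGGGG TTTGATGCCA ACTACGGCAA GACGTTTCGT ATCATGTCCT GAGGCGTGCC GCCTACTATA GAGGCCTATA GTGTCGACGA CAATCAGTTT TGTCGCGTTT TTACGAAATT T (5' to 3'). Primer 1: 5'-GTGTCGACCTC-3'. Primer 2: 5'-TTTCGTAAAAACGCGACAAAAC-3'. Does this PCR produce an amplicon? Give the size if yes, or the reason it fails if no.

No product — primer 1 has no binding site in the template.

Primer 1 (GTGTCGACCTC) does not match the top strand, and its reverse complement GAGGTCGACAC does not match either.
With no annealing site for primer 1, no amplification occurs.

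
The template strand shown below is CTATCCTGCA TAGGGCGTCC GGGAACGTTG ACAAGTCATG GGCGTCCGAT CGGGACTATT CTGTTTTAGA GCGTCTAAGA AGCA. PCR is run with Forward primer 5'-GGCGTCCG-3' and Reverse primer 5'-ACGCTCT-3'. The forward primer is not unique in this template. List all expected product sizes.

61 bp, 34 bp

The forward primer GGCGTCCG matches the top strand at positions 14–21, 41–48.
The reverse primer's reverse complement is AGAGCGT, matching at positions 68–74.
Each forward site pairs with the reverse site to give a product ending at position 74: sizes 61, 34 bp.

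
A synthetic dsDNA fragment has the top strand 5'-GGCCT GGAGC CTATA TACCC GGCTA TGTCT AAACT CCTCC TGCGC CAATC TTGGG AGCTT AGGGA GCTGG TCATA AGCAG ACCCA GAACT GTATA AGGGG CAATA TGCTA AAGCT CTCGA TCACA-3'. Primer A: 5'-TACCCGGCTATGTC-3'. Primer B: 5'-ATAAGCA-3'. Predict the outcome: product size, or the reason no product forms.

Primer A (TACCCGGCTATGTC) matches the top strand at positions 16–29 (3' end points downstream).
Primer B (ATAAGCA) also matches the top strand directly, at positions 73–79 — its reverse complement TGCTTAT is not present.
Both primers anneal to the bottom strand with 3' ends pointing the same way, so neither can prime synthesis back toward the other.

No product — both primers anneal to the same strand and extend in the same direction.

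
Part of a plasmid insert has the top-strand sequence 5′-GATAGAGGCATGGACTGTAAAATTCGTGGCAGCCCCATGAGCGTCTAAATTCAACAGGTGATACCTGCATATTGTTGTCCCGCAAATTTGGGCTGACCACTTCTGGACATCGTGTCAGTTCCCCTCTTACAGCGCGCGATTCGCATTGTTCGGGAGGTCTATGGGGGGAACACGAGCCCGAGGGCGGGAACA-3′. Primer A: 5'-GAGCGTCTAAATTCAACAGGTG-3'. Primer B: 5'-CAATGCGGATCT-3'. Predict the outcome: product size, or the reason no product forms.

Primer B (CAATGCGGATCT) does not match the top strand, and its reverse complement AGATCCGCATTG does not match either.
With no annealing site for primer B, no amplification occurs.

No product — primer B has no binding site in the template.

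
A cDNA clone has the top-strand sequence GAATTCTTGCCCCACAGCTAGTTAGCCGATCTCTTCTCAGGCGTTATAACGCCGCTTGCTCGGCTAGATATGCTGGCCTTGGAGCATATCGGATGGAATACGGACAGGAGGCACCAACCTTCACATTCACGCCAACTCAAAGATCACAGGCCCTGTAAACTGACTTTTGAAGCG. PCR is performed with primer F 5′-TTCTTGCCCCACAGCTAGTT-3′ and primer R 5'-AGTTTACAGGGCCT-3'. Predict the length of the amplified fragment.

158 bp

Forward primer TTCTTGCCCCACAGCTAGTT is found on the top strand at positions 4–23.
The reverse primer's reverse complement is AGGCCCTGTAAACT, which matches the template at positions 148–161.
The product runs from position 4 to position 161, so its length is 161 − 4 + 1 = 158 bp.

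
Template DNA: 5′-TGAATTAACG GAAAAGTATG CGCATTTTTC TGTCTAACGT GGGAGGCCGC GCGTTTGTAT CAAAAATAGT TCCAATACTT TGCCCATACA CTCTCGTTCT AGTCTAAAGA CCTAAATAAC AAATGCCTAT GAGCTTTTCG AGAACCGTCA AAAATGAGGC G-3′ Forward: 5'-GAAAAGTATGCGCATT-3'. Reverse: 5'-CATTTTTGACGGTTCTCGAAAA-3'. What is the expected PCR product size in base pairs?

Forward primer GAAAAGTATGCGCATT is found on the top strand at positions 11–26.
The reverse primer's reverse complement is TTTTCGAGAACCGTCAAAAATG, which matches the template at positions 135–156.
Product length = (reverse-primer end) − (forward-primer start) + 1 = 156 − 11 + 1 = 146 bp.

146 bp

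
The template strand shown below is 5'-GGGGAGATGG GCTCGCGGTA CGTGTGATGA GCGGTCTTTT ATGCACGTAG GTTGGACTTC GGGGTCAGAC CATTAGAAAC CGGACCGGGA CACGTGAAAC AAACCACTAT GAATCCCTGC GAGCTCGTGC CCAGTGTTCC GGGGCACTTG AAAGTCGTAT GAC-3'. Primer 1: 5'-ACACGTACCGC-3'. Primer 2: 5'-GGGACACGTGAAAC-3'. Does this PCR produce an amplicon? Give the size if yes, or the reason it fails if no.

Primer 1 (ACACGTACCGC) has reverse complement GCGGTACGTGT, which matches the top strand at positions 15–25; primer 1 anneals to the top strand there with its 3' end pointing upstream toward position 15.
Primer 2 (GGGACACGTGAAAC) matches the top strand directly at positions 87–100; it anneals to the bottom strand with its 3' end pointing downstream toward position 100.
The 3' ends diverge (primer 1 extends toward position 1, primer 2 toward position 163), so the primers never converge on a shared product.

No product — the primers' 3' ends point away from each other.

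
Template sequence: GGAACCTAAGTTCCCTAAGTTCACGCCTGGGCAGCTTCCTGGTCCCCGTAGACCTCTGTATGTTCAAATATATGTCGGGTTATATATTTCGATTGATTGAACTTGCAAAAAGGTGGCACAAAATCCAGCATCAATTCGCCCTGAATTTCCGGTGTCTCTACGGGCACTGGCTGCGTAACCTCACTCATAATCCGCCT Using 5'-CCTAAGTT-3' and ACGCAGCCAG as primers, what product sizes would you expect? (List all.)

172 bp, 163 bp

The forward primer CCTAAGTT matches the top strand at positions 5–12, 14–21.
The reverse primer's reverse complement is CTGGCTGCGT, matching at positions 167–176.
Each forward site pairs with the reverse site to give a product ending at position 176: sizes 172, 163 bp.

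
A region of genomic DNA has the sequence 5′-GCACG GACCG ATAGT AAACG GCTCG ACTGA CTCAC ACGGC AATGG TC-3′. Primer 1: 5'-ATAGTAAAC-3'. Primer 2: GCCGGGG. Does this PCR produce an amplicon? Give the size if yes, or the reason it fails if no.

No product — primer 2 has no binding site in the template.

Primer 2 (GCCGGGG) does not match the top strand, and its reverse complement CCCCGGC does not match either.
With no annealing site for primer 2, no amplification occurs.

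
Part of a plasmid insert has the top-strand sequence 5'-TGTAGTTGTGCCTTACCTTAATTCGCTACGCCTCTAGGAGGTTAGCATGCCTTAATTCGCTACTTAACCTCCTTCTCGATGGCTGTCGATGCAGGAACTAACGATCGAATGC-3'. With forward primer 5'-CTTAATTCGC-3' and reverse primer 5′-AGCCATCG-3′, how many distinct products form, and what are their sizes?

The forward primer CTTAATTCGC matches the top strand at positions 17–26, 51–60.
The reverse primer's reverse complement is CGATGGCT, matching at positions 77–84.
Each forward site pairs with the reverse site to give a product ending at position 84: sizes 68, 34 bp.

Two products: 68 bp, 34 bp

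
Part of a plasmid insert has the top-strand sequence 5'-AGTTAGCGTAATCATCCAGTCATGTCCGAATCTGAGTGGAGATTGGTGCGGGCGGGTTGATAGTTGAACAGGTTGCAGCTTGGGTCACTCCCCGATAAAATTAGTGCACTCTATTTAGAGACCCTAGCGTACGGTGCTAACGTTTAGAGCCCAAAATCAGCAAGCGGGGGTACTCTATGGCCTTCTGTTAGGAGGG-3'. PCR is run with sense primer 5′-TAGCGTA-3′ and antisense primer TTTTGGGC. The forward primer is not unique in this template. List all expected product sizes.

153 bp, 32 bp

The forward primer TAGCGTA matches the top strand at positions 4–10, 125–131.
The reverse primer's reverse complement is GCCCAAAA, matching at positions 149–156.
Each forward site pairs with the reverse site to give a product ending at position 156: sizes 153, 32 bp.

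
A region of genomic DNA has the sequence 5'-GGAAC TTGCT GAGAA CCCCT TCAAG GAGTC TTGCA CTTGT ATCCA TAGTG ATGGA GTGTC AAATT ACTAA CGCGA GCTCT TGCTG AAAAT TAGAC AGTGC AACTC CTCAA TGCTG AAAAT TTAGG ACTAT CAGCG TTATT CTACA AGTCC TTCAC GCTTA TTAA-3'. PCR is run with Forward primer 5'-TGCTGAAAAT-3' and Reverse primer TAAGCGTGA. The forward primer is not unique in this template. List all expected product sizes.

The forward primer TGCTGAAAAT matches the top strand at positions 81–90, 111–120.
The reverse primer's reverse complement is TCACGCTTA, matching at positions 152–160.
Each forward site pairs with the reverse site to give a product ending at position 160: sizes 80, 50 bp.

80 bp, 50 bp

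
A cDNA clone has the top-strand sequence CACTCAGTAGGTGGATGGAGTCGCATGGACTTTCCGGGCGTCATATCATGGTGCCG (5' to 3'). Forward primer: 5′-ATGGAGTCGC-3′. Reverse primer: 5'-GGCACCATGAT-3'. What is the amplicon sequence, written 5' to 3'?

The forward primer matches the template at positions 15–24.
Taking the reverse complement of GGCACCATGAT gives ATCATGGTGCC, found at positions 45–55 on the template; the primer anneals here to the top strand with its 3' end pointing upstream.
The product is the template from position 15 through 55 (41 bp).

5'-ATGGAGTCGCATGGACTTTCCGGGCGTCATATCATGGTGCC-3'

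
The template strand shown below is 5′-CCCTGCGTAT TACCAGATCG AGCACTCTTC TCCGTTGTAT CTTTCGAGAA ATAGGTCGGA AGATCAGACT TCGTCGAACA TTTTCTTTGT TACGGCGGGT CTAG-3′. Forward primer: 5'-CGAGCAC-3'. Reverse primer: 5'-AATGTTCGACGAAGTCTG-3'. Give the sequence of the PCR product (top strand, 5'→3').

5'-CGAGCACTCTTCTCCGTTGTATCTTTCGAGAAATAGGTCGGAAGATCAGACTTCGTCGAACATT-3'

Forward primer CGAGCAC is found on the top strand at positions 19–25.
The reverse primer's reverse complement is CAGACTTCGTCGAACATT, which matches the template at positions 65–82.
The product is the template from position 19 through 82 (64 bp).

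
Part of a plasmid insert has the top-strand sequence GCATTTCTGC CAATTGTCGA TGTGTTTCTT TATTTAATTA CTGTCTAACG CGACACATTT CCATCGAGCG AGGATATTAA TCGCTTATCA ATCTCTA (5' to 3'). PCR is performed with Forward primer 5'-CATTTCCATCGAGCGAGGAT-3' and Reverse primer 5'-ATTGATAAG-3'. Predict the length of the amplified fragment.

37 bp

Scanning the template, CATTTCCATCGAGCGAGGAT occurs at positions 56–75; this primer anneals to the bottom strand there with its 3' end pointing downstream.
Reverse complement of the reverse primer: CTTATCAAT. This occurs on the top strand at positions 84–92.
Product length = (reverse-primer end) − (forward-primer start) + 1 = 92 − 56 + 1 = 37 bp.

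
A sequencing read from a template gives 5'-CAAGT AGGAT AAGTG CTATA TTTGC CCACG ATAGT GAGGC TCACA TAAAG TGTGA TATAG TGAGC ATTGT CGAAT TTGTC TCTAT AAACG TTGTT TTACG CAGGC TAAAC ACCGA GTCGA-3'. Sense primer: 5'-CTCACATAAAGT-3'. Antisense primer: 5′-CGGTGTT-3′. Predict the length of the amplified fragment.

75 bp

Forward primer CTCACATAAAGT is found on the top strand at positions 40–51.
Reverse complement of the reverse primer: AACACCG. This occurs on the top strand at positions 108–114.
The product runs from position 40 to position 114, so its length is 114 − 40 + 1 = 75 bp.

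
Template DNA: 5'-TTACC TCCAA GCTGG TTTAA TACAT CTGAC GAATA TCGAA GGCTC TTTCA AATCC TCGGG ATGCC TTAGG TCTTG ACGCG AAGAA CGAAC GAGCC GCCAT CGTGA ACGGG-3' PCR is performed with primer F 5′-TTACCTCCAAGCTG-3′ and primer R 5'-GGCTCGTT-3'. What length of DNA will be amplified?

The forward primer matches the template at positions 1–14.
The reverse primer's reverse complement is AACGAGCC, which matches the template at positions 88–95.
Product length = (reverse-primer end) − (forward-primer start) + 1 = 95 − 1 + 1 = 95 bp.

95 bp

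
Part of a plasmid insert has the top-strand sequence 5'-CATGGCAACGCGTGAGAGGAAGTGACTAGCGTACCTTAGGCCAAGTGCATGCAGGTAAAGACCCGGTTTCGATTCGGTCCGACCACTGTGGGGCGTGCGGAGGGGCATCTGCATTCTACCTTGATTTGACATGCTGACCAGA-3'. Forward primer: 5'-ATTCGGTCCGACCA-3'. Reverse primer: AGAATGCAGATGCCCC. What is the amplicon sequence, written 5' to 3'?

5'-ATTCGGTCCGACCACTGTGGGGCGTGCGGAGGGGCATCTGCATTCT-3'

Forward primer ATTCGGTCCGACCA is found on the top strand at positions 72–85.
Reverse complement of the reverse primer: GGGGCATCTGCATTCT. This occurs on the top strand at positions 102–117.
The product is the template from position 72 through 117 (46 bp).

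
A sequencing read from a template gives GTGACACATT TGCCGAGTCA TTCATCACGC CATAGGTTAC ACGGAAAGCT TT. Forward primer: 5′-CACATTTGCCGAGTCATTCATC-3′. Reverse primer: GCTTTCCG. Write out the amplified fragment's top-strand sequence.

The forward primer matches the template at positions 5–26.
The reverse primer's reverse complement is CGGAAAGC, which matches the template at positions 42–49.
The product is the template from position 5 through 49 (45 bp).

5'-CACATTTGCCGAGTCATTCATCACGCCATAGGTTACACGGAAAGC-3'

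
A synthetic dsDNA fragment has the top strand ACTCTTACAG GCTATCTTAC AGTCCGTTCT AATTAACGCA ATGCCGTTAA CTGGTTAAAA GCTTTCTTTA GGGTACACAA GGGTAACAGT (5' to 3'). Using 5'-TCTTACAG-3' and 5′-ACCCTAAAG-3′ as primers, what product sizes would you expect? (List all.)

72 bp, 60 bp

The forward primer TCTTACAG matches the top strand at positions 3–10, 15–22.
The reverse primer's reverse complement is CTTTAGGGT, matching at positions 66–74.
Each forward site pairs with the reverse site to give a product ending at position 74: sizes 72, 60 bp.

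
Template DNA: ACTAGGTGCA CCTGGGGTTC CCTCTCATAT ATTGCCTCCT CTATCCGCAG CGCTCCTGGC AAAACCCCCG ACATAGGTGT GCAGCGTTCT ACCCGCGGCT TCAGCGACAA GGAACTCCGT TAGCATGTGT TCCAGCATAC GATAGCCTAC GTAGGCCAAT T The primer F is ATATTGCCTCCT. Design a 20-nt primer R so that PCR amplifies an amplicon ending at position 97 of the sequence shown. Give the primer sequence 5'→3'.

5'-CGCGGGTAGAACGCTGCACA-3'

The forward primer binds at positions 29–40; the product's 3' end on the top strand is position 97.
The reverse primer anneals to the top strand over positions 78–97, i.e. to TGTGCAGCGTTCTACCCGCG.
Its sequence written 5'→3' is the reverse complement: CGCGGGTAGAACGCTGCACA.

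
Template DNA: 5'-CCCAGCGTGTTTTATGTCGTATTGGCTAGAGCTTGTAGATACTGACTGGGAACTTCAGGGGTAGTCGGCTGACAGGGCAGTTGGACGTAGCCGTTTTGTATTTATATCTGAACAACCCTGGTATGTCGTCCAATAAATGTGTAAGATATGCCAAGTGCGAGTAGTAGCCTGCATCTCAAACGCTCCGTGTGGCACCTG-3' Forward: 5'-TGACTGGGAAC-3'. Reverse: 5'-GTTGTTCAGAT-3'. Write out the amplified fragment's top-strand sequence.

5'-TGACTGGGAACTTCAGGGGTAGTCGGCTGACAGGGCAGTTGGACGTAGCCGTTTTGTATTTATATCTGAACAAC-3'

Scanning the template, TGACTGGGAAC occurs at positions 43–53; this primer anneals to the bottom strand there with its 3' end pointing downstream.
The reverse primer's reverse complement is ATCTGAACAAC, which matches the template at positions 106–116.
The product is the template from position 43 through 116 (74 bp).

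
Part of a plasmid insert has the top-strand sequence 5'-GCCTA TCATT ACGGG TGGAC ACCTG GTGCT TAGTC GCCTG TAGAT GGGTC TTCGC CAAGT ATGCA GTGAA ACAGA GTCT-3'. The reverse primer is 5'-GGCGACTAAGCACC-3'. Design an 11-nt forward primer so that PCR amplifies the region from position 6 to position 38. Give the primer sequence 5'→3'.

5'-TCATTACGGGT-3'

The reverse primer's reverse complement GGTGCTTAGTCGCC matches the template at positions 25–38; the product starts at position 6.
The forward primer is identical to the top strand over positions 6–16: TCATTACGGGT.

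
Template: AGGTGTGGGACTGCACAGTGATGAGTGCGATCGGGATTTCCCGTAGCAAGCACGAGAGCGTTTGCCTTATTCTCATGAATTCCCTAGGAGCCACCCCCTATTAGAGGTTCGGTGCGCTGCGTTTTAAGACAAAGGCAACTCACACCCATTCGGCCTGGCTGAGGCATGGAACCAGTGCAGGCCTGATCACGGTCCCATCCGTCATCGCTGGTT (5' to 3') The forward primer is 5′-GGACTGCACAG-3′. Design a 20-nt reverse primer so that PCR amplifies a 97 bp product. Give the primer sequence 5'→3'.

The forward primer binds at positions 8–18, so a 97 bp product ends at position 8 + 97 − 1 = 104.
The reverse primer anneals to the top strand over positions 85–104, i.e. to TAGGAGCCACCCCCTATTAG.
Its sequence written 5'→3' is the reverse complement: CTAATAGGGGGTGGCTCCTA.

5'-CTAATAGGGGGTGGCTCCTA-3'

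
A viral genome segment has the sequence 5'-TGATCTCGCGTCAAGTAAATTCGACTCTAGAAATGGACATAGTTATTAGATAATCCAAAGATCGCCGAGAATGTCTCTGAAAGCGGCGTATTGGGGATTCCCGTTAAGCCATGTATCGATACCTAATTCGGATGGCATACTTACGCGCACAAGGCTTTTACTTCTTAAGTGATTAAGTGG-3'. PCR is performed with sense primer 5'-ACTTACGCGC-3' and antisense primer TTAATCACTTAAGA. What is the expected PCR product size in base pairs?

38 bp

The forward primer matches the template at positions 139–148.
Reverse complement of the reverse primer: TCTTAAGTGATTAA. This occurs on the top strand at positions 163–176.
The product runs from position 139 to position 176, so its length is 176 − 139 + 1 = 38 bp.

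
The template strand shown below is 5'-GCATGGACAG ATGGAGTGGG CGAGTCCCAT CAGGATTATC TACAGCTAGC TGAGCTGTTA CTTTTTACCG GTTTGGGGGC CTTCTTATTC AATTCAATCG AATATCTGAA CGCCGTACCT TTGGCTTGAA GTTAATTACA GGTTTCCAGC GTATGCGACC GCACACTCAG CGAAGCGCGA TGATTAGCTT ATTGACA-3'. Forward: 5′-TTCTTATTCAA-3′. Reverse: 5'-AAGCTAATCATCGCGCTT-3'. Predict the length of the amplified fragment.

Forward primer TTCTTATTCAA is found on the top strand at positions 82–92.
Taking the reverse complement of AAGCTAATCATCGCGCTT gives AAGCGCGATGATTAGCTT, found at positions 173–190 on the template; the primer anneals here to the top strand with its 3' end pointing upstream.
The product runs from position 82 to position 190, so its length is 190 − 82 + 1 = 109 bp.

109 bp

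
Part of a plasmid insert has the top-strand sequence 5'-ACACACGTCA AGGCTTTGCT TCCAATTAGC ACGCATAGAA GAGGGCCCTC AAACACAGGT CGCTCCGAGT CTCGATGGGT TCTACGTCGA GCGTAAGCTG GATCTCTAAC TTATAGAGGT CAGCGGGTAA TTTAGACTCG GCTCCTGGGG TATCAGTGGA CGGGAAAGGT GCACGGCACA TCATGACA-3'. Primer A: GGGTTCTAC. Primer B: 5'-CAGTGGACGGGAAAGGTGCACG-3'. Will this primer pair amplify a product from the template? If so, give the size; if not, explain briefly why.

No product — both primers anneal to the same strand and extend in the same direction.

Primer A (GGGTTCTAC) matches the top strand at positions 77–85 (3' end points downstream).
Primer B (CAGTGGACGGGAAAGGTGCACG) also matches the top strand directly, at positions 154–175 — its reverse complement CGTGCACCTTTCCCGTCCACTG is not present.
Both primers anneal to the bottom strand with 3' ends pointing the same way, so neither can prime synthesis back toward the other.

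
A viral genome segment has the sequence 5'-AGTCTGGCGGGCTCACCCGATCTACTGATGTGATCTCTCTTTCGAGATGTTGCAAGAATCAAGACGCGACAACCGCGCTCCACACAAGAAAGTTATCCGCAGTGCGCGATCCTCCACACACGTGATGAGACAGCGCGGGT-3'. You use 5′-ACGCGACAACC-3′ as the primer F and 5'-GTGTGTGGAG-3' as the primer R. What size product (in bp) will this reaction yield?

58 bp

The forward primer matches the template at positions 64–74.
The reverse primer's reverse complement is CTCCACACAC, which matches the template at positions 112–121.
The product runs from position 64 to position 121, so its length is 121 − 64 + 1 = 58 bp.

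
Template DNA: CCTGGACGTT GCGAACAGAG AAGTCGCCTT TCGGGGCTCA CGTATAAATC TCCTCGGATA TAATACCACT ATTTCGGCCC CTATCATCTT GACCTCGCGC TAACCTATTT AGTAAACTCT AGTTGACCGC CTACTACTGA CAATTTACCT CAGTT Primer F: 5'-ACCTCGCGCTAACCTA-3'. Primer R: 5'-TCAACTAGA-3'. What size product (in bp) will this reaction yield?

35 bp

Forward primer ACCTCGCGCTAACCTA is found on the top strand at positions 92–107.
Reverse complement of the reverse primer: TCTAGTTGA. This occurs on the top strand at positions 118–126.
Product length = (reverse-primer end) − (forward-primer start) + 1 = 126 − 92 + 1 = 35 bp.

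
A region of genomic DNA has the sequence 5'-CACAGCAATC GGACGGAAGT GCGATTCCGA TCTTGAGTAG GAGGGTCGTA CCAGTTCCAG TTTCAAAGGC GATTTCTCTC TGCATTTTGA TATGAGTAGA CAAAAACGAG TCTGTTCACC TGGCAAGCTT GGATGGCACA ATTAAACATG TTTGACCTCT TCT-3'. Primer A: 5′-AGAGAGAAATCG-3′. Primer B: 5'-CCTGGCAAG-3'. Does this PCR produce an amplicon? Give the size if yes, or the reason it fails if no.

No product — the primers' 3' ends point away from each other.

Primer A (AGAGAGAAATCG) has reverse complement CGATTTCTCTCT, which matches the top strand at positions 70–81; primer A anneals to the top strand there with its 3' end pointing upstream toward position 70.
Primer B (CCTGGCAAG) matches the top strand directly at positions 119–127; it anneals to the bottom strand with its 3' end pointing downstream toward position 127.
The 3' ends diverge (primer A extends toward position 1, primer B toward position 163), so the primers never converge on a shared product.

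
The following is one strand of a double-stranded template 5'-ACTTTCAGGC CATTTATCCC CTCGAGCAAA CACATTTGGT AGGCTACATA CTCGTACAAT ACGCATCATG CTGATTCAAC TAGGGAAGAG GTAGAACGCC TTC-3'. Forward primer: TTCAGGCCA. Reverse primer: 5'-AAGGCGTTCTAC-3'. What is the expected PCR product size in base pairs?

99 bp

The forward primer matches the template at positions 4–12.
The reverse primer's reverse complement is GTAGAACGCCTT, which matches the template at positions 91–102.
The product runs from position 4 to position 102, so its length is 102 − 4 + 1 = 99 bp.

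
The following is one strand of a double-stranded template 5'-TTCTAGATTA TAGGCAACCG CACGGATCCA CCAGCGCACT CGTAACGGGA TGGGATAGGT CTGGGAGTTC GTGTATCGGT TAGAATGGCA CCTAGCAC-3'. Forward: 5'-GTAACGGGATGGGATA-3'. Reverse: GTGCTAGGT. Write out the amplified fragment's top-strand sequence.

Forward primer GTAACGGGATGGGATA is found on the top strand at positions 42–57.
Taking the reverse complement of GTGCTAGGT gives ACCTAGCAC, found at positions 90–98 on the template; the primer anneals here to the top strand with its 3' end pointing upstream.
The product is the template from position 42 through 98 (57 bp).

5'-GTAACGGGATGGGATAGGTCTGGGAGTTCGTGTATCGGTTAGAATGGCACCTAGCAC-3'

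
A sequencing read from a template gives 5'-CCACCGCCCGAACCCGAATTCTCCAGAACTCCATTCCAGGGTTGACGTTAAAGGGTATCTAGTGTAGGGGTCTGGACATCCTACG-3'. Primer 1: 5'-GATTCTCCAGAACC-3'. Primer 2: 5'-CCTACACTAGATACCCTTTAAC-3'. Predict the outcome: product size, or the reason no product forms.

No product — primer 1 has no binding site in the template.

Primer 1 (GATTCTCCAGAACC) does not match the top strand, and its reverse complement GGTTCTGGAGAATC does not match either.
With no annealing site for primer 1, no amplification occurs.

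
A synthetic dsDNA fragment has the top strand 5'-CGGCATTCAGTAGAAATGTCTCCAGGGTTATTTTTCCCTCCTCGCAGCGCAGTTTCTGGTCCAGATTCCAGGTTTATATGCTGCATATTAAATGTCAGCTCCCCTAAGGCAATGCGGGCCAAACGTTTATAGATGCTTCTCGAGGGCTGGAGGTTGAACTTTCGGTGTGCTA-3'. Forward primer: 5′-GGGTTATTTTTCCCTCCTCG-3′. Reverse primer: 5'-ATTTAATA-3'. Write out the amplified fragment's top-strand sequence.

The forward primer matches the template at positions 25–44.
Reverse complement of the reverse primer: TATTAAAT. This occurs on the top strand at positions 86–93.
The product is the template from position 25 through 93 (69 bp).

5'-GGGTTATTTTTCCCTCCTCGCAGCGCAGTTTCTGGTCCAGATTCCAGGTTTATATGCTGCATATTAAAT-3'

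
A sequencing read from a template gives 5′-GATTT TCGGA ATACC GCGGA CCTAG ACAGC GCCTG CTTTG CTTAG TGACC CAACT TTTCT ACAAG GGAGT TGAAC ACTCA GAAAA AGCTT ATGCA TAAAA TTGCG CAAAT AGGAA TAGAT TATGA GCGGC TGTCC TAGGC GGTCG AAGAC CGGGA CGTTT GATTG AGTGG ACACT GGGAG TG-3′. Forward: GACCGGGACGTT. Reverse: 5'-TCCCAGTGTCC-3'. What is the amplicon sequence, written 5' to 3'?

5'-GACCGGGACGTTTGATTGAGTGGACACTGGGA-3'

Forward primer GACCGGGACGTT is found on the top strand at positions 148–159.
The reverse primer's reverse complement is GGACACTGGGA, which matches the template at positions 169–179.
The product is the template from position 148 through 179 (32 bp).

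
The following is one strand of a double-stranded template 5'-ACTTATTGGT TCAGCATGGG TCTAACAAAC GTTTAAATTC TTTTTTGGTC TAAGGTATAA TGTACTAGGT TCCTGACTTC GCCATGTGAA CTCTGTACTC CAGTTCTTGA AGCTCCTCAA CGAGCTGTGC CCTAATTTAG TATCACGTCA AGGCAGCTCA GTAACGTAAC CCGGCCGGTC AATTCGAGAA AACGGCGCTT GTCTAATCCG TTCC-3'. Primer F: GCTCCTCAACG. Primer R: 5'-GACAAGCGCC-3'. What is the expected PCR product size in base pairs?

The forward primer matches the template at positions 112–122.
The reverse primer's reverse complement is GGCGCTTGTC, which matches the template at positions 194–203.
The product runs from position 112 to position 203, so its length is 203 − 112 + 1 = 92 bp.

92 bp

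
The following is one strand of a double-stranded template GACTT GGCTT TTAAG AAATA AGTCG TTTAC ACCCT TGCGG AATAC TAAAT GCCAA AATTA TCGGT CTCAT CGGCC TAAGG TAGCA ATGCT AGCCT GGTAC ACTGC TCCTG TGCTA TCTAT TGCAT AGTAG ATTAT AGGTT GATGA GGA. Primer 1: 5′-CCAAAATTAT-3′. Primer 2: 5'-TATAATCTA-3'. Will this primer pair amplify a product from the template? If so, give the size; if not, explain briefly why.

Yes — an 85 bp product.

Primer 1 (CCAAAATTAT) matches the top strand at positions 52–61; it acts as a forward primer.
Primer 2's reverse complement is TAGATTATA, matching the top strand at positions 128–136; it acts as a reverse primer.
The 3' ends face each other across positions 52–136, giving an 85 bp product.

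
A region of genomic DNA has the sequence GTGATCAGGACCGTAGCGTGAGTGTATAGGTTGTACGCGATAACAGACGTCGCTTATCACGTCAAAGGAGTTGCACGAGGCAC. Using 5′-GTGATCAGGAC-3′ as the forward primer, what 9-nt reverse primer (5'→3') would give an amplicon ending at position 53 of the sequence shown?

5'-GCGACGTCT-3'

The forward primer binds at positions 1–11; the product's 3' end on the top strand is position 53.
The reverse primer anneals to the top strand over positions 45–53, i.e. to AGACGTCGC.
Its sequence written 5'→3' is the reverse complement: GCGACGTCT.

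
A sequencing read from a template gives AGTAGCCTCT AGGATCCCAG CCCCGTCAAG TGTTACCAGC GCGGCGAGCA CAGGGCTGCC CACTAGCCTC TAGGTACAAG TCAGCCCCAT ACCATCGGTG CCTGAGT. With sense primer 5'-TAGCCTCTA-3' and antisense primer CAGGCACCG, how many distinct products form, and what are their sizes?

The forward primer TAGCCTCTA matches the top strand at positions 3–11, 64–72.
The reverse primer's reverse complement is CGGTGCCTG, matching at positions 96–104.
Each forward site pairs with the reverse site to give a product ending at position 104: sizes 102, 41 bp.

Two products: 102 bp, 41 bp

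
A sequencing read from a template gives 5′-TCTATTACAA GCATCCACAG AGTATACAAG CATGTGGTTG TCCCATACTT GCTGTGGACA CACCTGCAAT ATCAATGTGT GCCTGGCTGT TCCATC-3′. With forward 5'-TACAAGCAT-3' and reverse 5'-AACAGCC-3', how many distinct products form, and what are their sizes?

Two products: 86 bp, 67 bp

The forward primer TACAAGCAT matches the top strand at positions 6–14, 25–33.
The reverse primer's reverse complement is GGCTGTT, matching at positions 85–91.
Each forward site pairs with the reverse site to give a product ending at position 91: sizes 86, 67 bp.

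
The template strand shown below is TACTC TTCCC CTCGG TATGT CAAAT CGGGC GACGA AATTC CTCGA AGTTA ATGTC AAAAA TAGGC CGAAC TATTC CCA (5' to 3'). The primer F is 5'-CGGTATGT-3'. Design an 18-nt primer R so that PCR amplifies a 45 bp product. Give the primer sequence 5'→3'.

5'-TTGACATTAACTTCGAGG-3'

The forward primer binds at positions 13–20, so a 45 bp product ends at position 13 + 45 − 1 = 57.
The reverse primer anneals to the top strand over positions 40–57, i.e. to CCTCGAAGTTAATGTCAA.
Its sequence written 5'→3' is the reverse complement: TTGACATTAACTTCGAGG.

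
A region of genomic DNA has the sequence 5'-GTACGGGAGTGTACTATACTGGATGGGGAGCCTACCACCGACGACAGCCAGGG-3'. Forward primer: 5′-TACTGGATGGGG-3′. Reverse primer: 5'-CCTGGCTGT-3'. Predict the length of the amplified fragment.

The forward primer matches the template at positions 17–28.
The reverse primer's reverse complement is ACAGCCAGG, which matches the template at positions 44–52.
Amplicon spans positions 17–52: 36 bp.

36 bp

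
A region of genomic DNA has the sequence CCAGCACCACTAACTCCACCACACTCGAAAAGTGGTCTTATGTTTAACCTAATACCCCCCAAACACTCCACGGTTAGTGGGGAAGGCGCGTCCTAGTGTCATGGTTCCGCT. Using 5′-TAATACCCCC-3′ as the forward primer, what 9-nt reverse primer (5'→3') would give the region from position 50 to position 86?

The product's 3' end on the top strand is position 86.
The reverse primer anneals to the top strand over positions 78–86, i.e. to TGGGGAAGG.
Its sequence written 5'→3' is the reverse complement: CCTTCCCCA.

5'-CCTTCCCCA-3'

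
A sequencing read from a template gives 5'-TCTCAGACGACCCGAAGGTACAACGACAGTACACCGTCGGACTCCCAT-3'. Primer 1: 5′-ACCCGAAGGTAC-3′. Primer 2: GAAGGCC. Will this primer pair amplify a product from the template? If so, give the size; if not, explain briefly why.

No product — primer 2 has no binding site in the template.

Primer 2 (GAAGGCC) does not match the top strand, and its reverse complement GGCCTTC does not match either.
With no annealing site for primer 2, no amplification occurs.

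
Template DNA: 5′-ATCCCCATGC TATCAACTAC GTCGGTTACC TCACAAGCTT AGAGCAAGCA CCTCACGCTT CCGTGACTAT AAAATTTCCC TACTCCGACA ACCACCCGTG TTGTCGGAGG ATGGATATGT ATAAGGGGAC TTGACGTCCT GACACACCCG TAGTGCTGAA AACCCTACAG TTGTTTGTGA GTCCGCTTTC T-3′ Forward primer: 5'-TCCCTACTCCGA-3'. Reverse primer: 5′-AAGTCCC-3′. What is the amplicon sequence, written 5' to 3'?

Forward primer TCCCTACTCCGA is found on the top strand at positions 77–88.
The reverse primer's reverse complement is GGGACTT, which matches the template at positions 126–132.
The product is the template from position 77 through 132 (56 bp).

5'-TCCCTACTCCGACAACCACCCGTGTTGTCGGAGGATGGATATGTATAAGGGGACTT-3'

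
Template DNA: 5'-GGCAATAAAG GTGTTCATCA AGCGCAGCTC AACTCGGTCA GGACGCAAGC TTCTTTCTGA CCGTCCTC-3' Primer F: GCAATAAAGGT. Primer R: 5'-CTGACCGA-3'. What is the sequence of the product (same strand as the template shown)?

The forward primer matches the template at positions 2–12.
Taking the reverse complement of CTGACCGA gives TCGGTCAG, found at positions 34–41 on the template; the primer anneals here to the top strand with its 3' end pointing upstream.
The product is the template from position 2 through 41 (40 bp).

5'-GCAATAAAGGTGTTCATCAAGCGCAGCTCAACTCGGTCAG-3'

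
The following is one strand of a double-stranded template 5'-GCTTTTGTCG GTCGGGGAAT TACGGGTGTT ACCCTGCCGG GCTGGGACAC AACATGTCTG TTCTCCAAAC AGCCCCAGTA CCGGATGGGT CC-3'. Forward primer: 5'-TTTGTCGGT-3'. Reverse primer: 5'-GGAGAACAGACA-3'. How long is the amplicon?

The forward primer matches the template at positions 4–12.
The reverse primer's reverse complement is TGTCTGTTCTCC, which matches the template at positions 55–66.
Amplicon spans positions 4–66: 63 bp.

63 bp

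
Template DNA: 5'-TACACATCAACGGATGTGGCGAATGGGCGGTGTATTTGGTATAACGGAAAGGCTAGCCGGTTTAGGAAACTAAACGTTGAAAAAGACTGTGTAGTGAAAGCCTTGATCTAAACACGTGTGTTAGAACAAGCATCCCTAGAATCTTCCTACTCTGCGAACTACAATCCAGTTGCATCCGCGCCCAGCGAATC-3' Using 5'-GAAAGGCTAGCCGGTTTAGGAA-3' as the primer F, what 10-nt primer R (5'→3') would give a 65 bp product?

5'-TTAGATCAAG-3'

The forward primer binds at positions 47–68, so a 65 bp product ends at position 47 + 65 − 1 = 111.
The reverse primer anneals to the top strand over positions 102–111, i.e. to CTTGATCTAA.
Its sequence written 5'→3' is the reverse complement: TTAGATCAAG.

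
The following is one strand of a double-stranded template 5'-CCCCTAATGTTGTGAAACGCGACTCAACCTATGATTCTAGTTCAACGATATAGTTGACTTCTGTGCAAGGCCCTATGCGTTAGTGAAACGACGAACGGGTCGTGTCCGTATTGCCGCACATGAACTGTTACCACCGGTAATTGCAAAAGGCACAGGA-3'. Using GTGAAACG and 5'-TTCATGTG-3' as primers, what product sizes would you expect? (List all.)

113 bp, 42 bp

The forward primer GTGAAACG matches the top strand at positions 12–19, 83–90.
The reverse primer's reverse complement is CACATGAA, matching at positions 117–124.
Each forward site pairs with the reverse site to give a product ending at position 124: sizes 113, 42 bp.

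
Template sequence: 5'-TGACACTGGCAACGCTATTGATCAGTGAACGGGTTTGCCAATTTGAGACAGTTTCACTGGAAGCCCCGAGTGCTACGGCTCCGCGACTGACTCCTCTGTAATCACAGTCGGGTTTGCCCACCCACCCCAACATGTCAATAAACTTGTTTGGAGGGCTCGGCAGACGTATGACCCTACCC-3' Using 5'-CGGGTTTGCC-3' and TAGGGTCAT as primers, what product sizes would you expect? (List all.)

147 bp, 68 bp

The forward primer CGGGTTTGCC matches the top strand at positions 30–39, 109–118.
The reverse primer's reverse complement is ATGACCCTA, matching at positions 168–176.
Each forward site pairs with the reverse site to give a product ending at position 176: sizes 147, 68 bp.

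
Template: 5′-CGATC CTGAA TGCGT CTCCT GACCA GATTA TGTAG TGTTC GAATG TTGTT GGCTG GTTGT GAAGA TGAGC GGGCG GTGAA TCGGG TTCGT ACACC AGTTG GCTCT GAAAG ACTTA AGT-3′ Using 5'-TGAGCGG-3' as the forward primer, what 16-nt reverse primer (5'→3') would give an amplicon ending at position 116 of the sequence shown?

The forward primer binds at positions 66–72; the product's 3' end on the top strand is position 116.
The reverse primer anneals to the top strand over positions 101–116, i.e. to GCTCTGAAAGACTTAA.
Its sequence written 5'→3' is the reverse complement: TTAAGTCTTTCAGAGC.

5'-TTAAGTCTTTCAGAGC-3'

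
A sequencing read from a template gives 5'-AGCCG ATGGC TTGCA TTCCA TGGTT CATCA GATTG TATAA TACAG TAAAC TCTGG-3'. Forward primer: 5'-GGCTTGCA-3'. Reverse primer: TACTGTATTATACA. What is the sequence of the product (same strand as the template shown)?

5'-GGCTTGCATTCCATGGTTCATCAGATTGTATAATACAGTA-3'

Forward primer GGCTTGCA is found on the top strand at positions 8–15.
Taking the reverse complement of TACTGTATTATACA gives TGTATAATACAGTA, found at positions 34–47 on the template; the primer anneals here to the top strand with its 3' end pointing upstream.
The product is the template from position 8 through 47 (40 bp).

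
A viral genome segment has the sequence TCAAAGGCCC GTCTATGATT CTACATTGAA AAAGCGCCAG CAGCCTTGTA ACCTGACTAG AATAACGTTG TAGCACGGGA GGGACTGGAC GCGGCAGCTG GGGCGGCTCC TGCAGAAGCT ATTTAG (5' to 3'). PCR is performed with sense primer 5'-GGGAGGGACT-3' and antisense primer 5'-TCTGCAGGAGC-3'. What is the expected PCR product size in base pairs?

The forward primer matches the template at positions 77–86.
The reverse primer's reverse complement is GCTCCTGCAGA, which matches the template at positions 106–116.
Amplicon spans positions 77–116: 40 bp.

40 bp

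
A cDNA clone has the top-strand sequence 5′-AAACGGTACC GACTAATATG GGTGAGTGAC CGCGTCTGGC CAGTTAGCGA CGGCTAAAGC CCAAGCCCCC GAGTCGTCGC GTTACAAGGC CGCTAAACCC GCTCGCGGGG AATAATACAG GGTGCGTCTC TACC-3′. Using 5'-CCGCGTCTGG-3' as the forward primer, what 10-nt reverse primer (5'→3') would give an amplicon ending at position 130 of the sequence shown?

The forward primer binds at positions 30–39; the product's 3' end on the top strand is position 130.
The reverse primer anneals to the top strand over positions 121–130, i.e. to GGTGCGTCTC.
Its sequence written 5'→3' is the reverse complement: GAGACGCACC.

5'-GAGACGCACC-3'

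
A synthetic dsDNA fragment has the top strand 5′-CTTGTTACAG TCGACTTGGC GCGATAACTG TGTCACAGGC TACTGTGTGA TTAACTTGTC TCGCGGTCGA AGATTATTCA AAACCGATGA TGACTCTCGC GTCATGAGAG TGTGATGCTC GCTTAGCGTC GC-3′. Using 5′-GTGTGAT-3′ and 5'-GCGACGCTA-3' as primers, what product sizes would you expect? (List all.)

The forward primer GTGTGAT matches the top strand at positions 45–51, 110–116.
The reverse primer's reverse complement is TAGCGTCGC, matching at positions 124–132.
Each forward site pairs with the reverse site to give a product ending at position 132: sizes 88, 23 bp.

88 bp, 23 bp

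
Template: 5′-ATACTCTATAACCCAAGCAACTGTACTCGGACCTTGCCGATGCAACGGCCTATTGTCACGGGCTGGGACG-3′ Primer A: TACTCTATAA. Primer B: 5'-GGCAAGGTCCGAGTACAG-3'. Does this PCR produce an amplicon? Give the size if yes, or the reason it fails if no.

Yes — a 37 bp product.

Primer A (TACTCTATAA) matches the top strand at positions 2–11; it acts as a forward primer.
Primer B's reverse complement is CTGTACTCGGACCTTGCC, matching the top strand at positions 21–38; it acts as a reverse primer.
The 3' ends face each other across positions 2–38, giving a 37 bp product.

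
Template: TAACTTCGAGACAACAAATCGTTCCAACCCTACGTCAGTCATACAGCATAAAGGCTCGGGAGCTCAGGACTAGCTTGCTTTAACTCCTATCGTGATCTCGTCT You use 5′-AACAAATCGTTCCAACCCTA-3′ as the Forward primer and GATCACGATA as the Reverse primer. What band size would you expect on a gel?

85 bp

The forward primer matches the template at positions 13–32.
The reverse primer's reverse complement is TATCGTGATC, which matches the template at positions 88–97.
Product length = (reverse-primer end) − (forward-primer start) + 1 = 97 − 13 + 1 = 85 bp.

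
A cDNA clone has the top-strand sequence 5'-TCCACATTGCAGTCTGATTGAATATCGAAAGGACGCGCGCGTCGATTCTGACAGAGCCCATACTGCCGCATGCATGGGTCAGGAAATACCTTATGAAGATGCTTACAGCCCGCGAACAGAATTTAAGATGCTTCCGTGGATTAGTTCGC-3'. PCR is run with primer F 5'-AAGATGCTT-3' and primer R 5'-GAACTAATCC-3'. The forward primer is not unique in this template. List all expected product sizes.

The forward primer AAGATGCTT matches the top strand at positions 96–104, 125–133.
The reverse primer's reverse complement is GGATTAGTTC, matching at positions 138–147.
Each forward site pairs with the reverse site to give a product ending at position 147: sizes 52, 23 bp.

52 bp, 23 bp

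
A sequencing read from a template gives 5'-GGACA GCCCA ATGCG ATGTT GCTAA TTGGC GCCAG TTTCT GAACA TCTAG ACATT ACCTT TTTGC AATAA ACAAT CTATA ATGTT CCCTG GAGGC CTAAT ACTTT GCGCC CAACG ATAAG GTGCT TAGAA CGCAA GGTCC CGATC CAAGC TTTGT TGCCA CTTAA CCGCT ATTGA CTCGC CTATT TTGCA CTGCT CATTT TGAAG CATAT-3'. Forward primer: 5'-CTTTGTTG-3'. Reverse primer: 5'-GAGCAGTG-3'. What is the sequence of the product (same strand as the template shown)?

Forward primer CTTTGTTG is found on the top strand at positions 150–157.
Reverse complement of the reverse primer: CACTGCTC. This occurs on the top strand at positions 189–196.
The product is the template from position 150 through 196 (47 bp).

5'-CTTTGTTGCCACTTAACCGCTATTGACTCGCCTATTTTGCACTGCTC-3'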